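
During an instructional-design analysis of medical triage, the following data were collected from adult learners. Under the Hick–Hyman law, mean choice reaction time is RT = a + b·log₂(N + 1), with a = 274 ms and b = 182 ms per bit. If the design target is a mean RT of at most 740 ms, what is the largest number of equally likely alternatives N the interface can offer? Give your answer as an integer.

Set 274 + 182·log₂(N + 1) ≤ 740.
log₂(N + 1) ≤ (740 − 274) / 182 = 2.5604.
N + 1 ≤ 2^2.5604 = 5.8987.
N ≤ 4.8987, so the largest integer N is 4.

4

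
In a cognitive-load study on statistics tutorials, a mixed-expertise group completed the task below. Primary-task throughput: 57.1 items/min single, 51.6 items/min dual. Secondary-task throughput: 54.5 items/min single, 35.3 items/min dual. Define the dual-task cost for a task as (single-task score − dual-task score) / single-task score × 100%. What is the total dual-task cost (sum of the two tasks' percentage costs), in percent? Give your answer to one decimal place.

Primary cost = (57.1 − 51.6) / 57.1 × 100% = 9.6322%.
Secondary cost = (54.5 − 35.3) / 54.5 × 100% = 35.2294%.
Total = 9.6322% + 35.2294% = 44.8616% ≈ 44.9%.

44.9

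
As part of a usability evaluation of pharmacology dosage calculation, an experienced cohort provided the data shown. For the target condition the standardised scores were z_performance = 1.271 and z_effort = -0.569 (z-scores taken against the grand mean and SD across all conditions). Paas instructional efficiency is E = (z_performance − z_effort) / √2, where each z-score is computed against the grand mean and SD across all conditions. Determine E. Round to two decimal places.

z_P − z_E = 1.271 − (-0.569) = 1.8400.
E = 1.8400 / √2 = 1.8400 / 1.41421 = 1.3011 ≈ 1.30.

1.30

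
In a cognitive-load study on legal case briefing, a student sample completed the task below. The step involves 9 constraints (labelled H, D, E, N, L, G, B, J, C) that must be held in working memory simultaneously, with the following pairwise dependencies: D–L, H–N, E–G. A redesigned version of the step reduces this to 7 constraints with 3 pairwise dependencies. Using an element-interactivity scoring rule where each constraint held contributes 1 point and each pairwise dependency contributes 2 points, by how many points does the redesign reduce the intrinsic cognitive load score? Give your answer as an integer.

2

Original: 9 × 1 + 3 × 2 = 9 + 6 = 15.
Redesigned: 7 × 1 + 3 × 2 = 7 + 6 = 13.
Reduction = 15 − 13 = 2.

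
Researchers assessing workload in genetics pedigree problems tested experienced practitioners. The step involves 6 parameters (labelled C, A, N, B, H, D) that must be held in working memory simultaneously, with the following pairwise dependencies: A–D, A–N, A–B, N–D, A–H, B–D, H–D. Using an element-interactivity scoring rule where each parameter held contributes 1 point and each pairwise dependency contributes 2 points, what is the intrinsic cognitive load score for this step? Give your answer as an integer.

20

Count of parameters held simultaneously: 6.
Count of pairwise dependencies listed: 7.
Element contribution: 6 × 1 = 6.
Interaction contribution: 7 × 2 = 14.
Intrinsic load = 6 + 14 = 20.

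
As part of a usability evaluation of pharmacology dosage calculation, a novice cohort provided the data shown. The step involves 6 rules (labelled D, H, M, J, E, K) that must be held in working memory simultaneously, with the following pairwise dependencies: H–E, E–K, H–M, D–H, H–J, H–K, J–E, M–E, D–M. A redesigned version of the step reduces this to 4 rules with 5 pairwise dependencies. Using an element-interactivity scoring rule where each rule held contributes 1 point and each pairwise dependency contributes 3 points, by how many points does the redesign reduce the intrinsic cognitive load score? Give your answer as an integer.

Original: 6 × 1 + 9 × 3 = 6 + 27 = 33.
Redesigned: 4 × 1 + 5 × 3 = 4 + 15 = 19.
Reduction = 33 − 19 = 14.

14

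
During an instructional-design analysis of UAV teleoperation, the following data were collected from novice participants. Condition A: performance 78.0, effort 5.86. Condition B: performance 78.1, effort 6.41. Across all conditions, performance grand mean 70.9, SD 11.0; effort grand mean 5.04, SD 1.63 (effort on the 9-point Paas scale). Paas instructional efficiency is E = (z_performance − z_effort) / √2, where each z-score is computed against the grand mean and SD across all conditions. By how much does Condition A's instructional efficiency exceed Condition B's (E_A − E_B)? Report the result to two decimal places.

Condition A: z_P = (78.0 − 70.9)/11.0 = 0.6455; z_E = (5.86 − 5.04)/1.63 = 0.5031; E_A = (0.6455 − 0.5031)/√2 = 0.1007.
Condition B: z_P = (78.1 − 70.9)/11.0 = 0.6545; z_E = (6.41 − 5.04)/1.63 = 0.8405; E_B = (0.6545 − 0.8405)/√2 = -0.1315.
E_A − E_B = 0.1007 − (-0.1315) = 0.2322 ≈ 0.23.

0.23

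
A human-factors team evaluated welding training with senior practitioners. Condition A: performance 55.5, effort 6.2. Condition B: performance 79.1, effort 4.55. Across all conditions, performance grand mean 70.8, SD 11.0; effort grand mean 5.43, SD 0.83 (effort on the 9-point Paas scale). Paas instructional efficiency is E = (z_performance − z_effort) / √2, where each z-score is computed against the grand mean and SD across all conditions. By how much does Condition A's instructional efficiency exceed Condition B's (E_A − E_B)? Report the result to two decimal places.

-2.92

Condition A: z_P = (55.5 − 70.8)/11.0 = -1.3909; z_E = (6.2 − 5.43)/0.83 = 0.9277; E_A = (-1.3909 − 0.9277)/√2 = -1.6395.
Condition B: z_P = (79.1 − 70.8)/11.0 = 0.7545; z_E = (4.55 − 5.43)/0.83 = -1.0602; E_B = (0.7545 − (-1.0602))/√2 = 1.2832.
E_A − E_B = -1.6395 − 1.2832 = -2.9227 ≈ -2.92.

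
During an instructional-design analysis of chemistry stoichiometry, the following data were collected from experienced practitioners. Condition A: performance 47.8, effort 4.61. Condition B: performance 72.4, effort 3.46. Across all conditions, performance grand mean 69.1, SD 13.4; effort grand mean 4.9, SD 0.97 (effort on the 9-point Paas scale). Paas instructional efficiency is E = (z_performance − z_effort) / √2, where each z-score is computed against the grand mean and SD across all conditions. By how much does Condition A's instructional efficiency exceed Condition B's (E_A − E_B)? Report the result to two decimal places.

-2.14

Condition A: z_P = (47.8 − 69.1)/13.4 = -1.5896; z_E = (4.61 − 4.9)/0.97 = -0.2990; E_A = (-1.5896 − (-0.2990))/√2 = -0.9126.
Condition B: z_P = (72.4 − 69.1)/13.4 = 0.2463; z_E = (3.46 − 4.9)/0.97 = -1.4845; E_B = (0.2463 − (-1.4845))/√2 = 1.2239.
E_A − E_B = -0.9126 − 1.2239 = -2.1365 ≈ -2.14.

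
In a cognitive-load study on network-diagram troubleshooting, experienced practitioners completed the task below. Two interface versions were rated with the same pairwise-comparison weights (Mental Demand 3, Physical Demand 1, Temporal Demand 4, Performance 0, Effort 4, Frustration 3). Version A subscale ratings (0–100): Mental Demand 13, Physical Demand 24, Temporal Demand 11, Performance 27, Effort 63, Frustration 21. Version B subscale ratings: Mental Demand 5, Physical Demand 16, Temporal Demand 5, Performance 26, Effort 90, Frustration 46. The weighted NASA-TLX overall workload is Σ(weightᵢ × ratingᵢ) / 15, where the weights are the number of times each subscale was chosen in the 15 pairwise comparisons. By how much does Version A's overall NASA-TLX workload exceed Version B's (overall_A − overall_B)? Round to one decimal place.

-8.5

Version A weighted sum = 3·13 + 1·24 + 4·11 + 0·27 + 4·63 + 3·21 = 39 + 24 + 44 + 0 + 252 + 63 = 422; overall_A = 422/15 = 28.1333.
Version B weighted sum = 3·5 + 1·16 + 4·5 + 0·26 + 4·90 + 3·46 = 15 + 16 + 20 + 0 + 360 + 138 = 549; overall_B = 549/15 = 36.6000.
Difference = 28.1333 − 36.6000 = -8.4667 ≈ -8.5.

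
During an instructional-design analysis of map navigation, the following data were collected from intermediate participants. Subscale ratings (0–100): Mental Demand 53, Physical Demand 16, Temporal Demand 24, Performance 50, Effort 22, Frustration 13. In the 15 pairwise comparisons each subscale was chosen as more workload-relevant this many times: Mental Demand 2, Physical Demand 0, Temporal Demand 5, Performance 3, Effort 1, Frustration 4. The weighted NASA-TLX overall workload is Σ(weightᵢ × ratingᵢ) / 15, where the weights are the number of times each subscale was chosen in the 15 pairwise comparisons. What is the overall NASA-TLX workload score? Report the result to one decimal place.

The tallies are the weights (they sum to 15).
Weighted sum = 2·53 + 0·16 + 5·24 + 3·50 + 1·22 + 4·13
            = 106 + 0 + 120 + 150 + 22 + 52 = 450.
Overall workload = 450 / 15 = 30.0000 ≈ 30.0.

30.0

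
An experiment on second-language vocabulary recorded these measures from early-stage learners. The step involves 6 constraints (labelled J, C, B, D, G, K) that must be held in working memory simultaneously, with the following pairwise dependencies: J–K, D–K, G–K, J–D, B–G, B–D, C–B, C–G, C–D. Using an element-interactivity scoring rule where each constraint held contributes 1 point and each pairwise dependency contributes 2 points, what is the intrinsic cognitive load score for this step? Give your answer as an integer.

24

Count of constraints held simultaneously: 6.
Count of pairwise dependencies listed: 9.
Element contribution: 6 × 1 = 6.
Interaction contribution: 9 × 2 = 18.
Intrinsic load = 6 + 18 = 24.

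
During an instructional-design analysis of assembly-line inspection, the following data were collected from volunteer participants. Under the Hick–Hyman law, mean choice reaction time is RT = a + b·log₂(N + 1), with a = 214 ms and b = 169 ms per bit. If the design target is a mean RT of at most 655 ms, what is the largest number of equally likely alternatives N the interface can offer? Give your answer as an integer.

5

Set 214 + 169·log₂(N + 1) ≤ 655.
log₂(N + 1) ≤ (655 − 214) / 169 = 2.6095.
N + 1 ≤ 2^2.6095 = 6.1029.
N ≤ 5.1029, so the largest integer N is 5.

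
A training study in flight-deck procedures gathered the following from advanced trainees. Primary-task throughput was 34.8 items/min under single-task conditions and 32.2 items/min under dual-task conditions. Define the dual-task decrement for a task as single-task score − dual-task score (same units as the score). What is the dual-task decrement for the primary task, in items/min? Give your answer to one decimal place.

Decrement = 34.8 − 32.2 = 2.6000 items/min ≈ 2.6 items/min.

2.6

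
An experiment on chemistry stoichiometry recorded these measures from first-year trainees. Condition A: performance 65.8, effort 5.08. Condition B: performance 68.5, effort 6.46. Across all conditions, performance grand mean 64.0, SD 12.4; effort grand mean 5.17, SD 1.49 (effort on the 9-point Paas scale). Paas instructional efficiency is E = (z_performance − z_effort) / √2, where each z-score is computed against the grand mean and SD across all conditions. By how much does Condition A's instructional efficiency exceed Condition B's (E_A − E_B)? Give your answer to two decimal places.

Condition A: z_P = (65.8 − 64.0)/12.4 = 0.1452; z_E = (5.08 − 5.17)/1.49 = -0.0604; E_A = (0.1452 − (-0.0604))/√2 = 0.1454.
Condition B: z_P = (68.5 − 64.0)/12.4 = 0.3629; z_E = (6.46 − 5.17)/1.49 = 0.8658; E_B = (0.3629 − 0.8658)/√2 = -0.3556.
E_A − E_B = 0.1454 − (-0.3556) = 0.5010 ≈ 0.50.

0.50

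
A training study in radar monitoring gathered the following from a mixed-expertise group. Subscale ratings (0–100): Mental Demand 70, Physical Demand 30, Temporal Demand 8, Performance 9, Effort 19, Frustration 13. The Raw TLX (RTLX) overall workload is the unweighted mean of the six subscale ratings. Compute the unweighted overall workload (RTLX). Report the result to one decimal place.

24.8

Sum of ratings = 70 + 30 + 8 + 9 + 19 + 13 = 149.
RTLX = 149 / 6 = 24.8333 ≈ 24.8.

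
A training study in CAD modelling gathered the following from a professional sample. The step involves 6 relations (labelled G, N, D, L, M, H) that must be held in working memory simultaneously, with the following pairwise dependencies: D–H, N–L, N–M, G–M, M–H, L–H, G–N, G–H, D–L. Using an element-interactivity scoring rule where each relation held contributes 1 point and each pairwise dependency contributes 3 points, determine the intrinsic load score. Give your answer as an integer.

Count of relations held simultaneously: 6.
Count of pairwise dependencies listed: 9.
Element contribution: 6 × 1 = 6.
Interaction contribution: 9 × 3 = 27.
Intrinsic load = 6 + 27 = 33.

33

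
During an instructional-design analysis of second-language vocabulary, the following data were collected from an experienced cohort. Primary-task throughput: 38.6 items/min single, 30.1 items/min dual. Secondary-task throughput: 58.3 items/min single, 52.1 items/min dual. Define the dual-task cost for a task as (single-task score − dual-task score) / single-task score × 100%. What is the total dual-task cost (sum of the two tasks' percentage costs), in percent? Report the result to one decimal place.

32.7

Primary cost = (38.6 − 30.1) / 38.6 × 100% = 22.0207%.
Secondary cost = (58.3 − 52.1) / 58.3 × 100% = 10.6346%.
Total = 22.0207% + 10.6346% = 32.6553% ≈ 32.7%.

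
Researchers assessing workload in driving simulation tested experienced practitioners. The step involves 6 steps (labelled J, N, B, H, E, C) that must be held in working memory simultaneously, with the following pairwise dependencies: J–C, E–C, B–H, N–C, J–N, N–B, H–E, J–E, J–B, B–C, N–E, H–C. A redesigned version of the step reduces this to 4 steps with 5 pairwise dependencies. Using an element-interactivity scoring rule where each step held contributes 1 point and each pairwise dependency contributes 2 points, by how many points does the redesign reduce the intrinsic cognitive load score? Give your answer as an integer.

16

Original: 6 × 1 + 12 × 2 = 6 + 24 = 30.
Redesigned: 4 × 1 + 5 × 2 = 4 + 10 = 14.
Reduction = 30 − 14 = 16.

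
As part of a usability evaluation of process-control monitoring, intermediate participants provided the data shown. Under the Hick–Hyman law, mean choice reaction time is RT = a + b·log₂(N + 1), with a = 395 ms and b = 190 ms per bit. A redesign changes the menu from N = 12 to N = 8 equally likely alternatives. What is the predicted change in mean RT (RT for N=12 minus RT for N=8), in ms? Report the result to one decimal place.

RT(12) = 395 + 190·log₂(13) = 395 + 190·3.7004 = 1098.0760 ms.
RT(8) = 395 + 190·log₂(9) = 395 + 190·3.1699 = 997.2810 ms.
Difference = 1098.0760 − 997.2810 = 100.7950 ≈ 100.8 ms.

100.8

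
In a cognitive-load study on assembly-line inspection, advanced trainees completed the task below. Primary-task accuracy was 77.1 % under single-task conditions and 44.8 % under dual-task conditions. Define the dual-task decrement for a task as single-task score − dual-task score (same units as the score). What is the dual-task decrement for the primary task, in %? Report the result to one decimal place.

Decrement = 77.1 − 44.8 = 32.3000 % ≈ 32.3 %.

32.3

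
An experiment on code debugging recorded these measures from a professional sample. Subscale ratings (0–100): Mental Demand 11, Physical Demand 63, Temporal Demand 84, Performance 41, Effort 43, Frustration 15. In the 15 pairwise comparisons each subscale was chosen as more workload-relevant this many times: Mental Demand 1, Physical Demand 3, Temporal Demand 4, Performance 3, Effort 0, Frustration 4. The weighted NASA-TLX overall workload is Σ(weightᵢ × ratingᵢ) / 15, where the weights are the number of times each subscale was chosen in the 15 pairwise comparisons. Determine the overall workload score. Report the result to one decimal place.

47.9

The tallies are the weights (they sum to 15).
Weighted sum = 1·11 + 3·63 + 4·84 + 3·41 + 0·43 + 4·15
            = 11 + 189 + 336 + 123 + 0 + 60 = 719.
Overall workload = 719 / 15 = 47.9333 ≈ 47.9.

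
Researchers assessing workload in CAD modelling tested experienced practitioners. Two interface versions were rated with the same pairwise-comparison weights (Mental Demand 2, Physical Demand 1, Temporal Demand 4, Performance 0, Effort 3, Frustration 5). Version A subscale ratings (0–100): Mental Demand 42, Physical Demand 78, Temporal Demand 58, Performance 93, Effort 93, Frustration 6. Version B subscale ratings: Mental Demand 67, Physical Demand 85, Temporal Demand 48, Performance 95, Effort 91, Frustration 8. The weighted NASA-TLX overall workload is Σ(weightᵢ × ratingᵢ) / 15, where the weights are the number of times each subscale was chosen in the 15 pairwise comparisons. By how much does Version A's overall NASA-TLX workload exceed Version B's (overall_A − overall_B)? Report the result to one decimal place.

-1.4

Version A weighted sum = 2·42 + 1·78 + 4·58 + 0·93 + 3·93 + 5·6 = 84 + 78 + 232 + 0 + 279 + 30 = 703; overall_A = 703/15 = 46.8667.
Version B weighted sum = 2·67 + 1·85 + 4·48 + 0·95 + 3·91 + 5·8 = 134 + 85 + 192 + 0 + 273 + 40 = 724; overall_B = 724/15 = 48.2667.
Difference = 46.8667 − 48.2667 = -1.4000 ≈ -1.4.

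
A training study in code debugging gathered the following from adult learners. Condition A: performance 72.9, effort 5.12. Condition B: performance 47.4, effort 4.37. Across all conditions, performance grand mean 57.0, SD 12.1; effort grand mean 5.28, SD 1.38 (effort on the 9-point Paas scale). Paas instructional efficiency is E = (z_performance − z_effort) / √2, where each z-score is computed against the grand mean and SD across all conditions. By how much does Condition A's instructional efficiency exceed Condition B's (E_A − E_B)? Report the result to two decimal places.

Condition A: z_P = (72.9 − 57.0)/12.1 = 1.3140; z_E = (5.12 − 5.28)/1.38 = -0.1159; E_A = (1.3140 − (-0.1159))/√2 = 1.0111.
Condition B: z_P = (47.4 − 57.0)/12.1 = -0.7934; z_E = (4.37 − 5.28)/1.38 = -0.6594; E_B = (-0.7934 − (-0.6594))/√2 = -0.0948.
E_A − E_B = 1.0111 − (-0.0948) = 1.1059 ≈ 1.11.

1.11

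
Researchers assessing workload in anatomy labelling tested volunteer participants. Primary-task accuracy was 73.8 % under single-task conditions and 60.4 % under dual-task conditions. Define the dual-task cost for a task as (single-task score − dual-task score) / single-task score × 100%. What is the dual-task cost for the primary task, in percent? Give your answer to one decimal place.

Cost = (73.8 − 60.4) / 73.8 × 100%
     = 13.4000 / 73.8 × 100% = 18.1572%.
≈ 18.2%.

18.2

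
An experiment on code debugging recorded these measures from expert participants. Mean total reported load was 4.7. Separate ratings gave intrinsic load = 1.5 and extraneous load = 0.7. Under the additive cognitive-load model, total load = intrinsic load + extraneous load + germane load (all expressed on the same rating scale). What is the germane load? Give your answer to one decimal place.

2.5

germane load = total − intrinsic − extraneous
             = 4.7 − 1.5 − 0.7 = 2.5.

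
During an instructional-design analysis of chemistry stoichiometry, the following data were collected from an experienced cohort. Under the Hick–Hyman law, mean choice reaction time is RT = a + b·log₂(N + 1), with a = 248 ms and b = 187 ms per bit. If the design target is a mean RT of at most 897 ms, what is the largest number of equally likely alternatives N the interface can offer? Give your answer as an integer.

Set 248 + 187·log₂(N + 1) ≤ 897.
log₂(N + 1) ≤ (897 − 248) / 187 = 3.4706.
N + 1 ≤ 2^3.4706 = 11.0855.
N ≤ 10.0855, so the largest integer N is 10.

10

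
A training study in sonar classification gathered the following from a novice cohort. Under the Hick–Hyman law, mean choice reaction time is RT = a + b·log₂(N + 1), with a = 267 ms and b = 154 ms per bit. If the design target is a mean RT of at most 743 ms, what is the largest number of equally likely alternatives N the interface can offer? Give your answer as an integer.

Set 267 + 154·log₂(N + 1) ≤ 743.
log₂(N + 1) ≤ (743 − 267) / 154 = 3.0909.
N + 1 ≤ 2^3.0909 = 8.5203.
N ≤ 7.5203, so the largest integer N is 7.

7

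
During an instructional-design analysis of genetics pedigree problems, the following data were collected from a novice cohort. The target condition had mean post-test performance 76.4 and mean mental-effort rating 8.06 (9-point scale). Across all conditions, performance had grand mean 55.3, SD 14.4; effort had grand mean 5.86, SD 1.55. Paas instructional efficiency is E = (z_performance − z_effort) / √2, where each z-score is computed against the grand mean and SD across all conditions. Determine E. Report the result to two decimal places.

z_performance = (76.4 − 55.3) / 14.4 = 21.1000 / 14.4 = 1.4653.
z_effort = (8.06 − 5.86) / 1.55 = 2.2000 / 1.55 = 1.4194.
z_P − z_E = 1.4653 − 1.4194 = 0.0459.
E = 0.0459 / √2 = 0.0459 / 1.41421 = 0.0325 ≈ 0.03.

0.03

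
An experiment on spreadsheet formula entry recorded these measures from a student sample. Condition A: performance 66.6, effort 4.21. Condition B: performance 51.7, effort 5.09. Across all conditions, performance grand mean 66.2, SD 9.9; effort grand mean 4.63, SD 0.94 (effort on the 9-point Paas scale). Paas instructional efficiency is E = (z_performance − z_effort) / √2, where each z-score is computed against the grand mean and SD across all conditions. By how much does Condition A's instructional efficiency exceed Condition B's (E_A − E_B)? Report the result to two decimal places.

1.73

Condition A: z_P = (66.6 − 66.2)/9.9 = 0.0404; z_E = (4.21 − 4.63)/0.94 = -0.4468; E_A = (0.0404 − (-0.4468))/√2 = 0.3445.
Condition B: z_P = (51.7 − 66.2)/9.9 = -1.4646; z_E = (5.09 − 4.63)/0.94 = 0.4894; E_B = (-1.4646 − 0.4894)/√2 = -1.3817.
E_A − E_B = 0.3445 − (-1.3817) = 1.7262 ≈ 1.73.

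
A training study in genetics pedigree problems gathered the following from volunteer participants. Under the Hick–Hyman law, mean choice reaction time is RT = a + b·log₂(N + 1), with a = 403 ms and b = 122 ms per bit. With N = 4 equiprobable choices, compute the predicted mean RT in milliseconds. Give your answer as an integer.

log₂(4 + 1) = log₂(5) = 2.3219.
RT = 403 + 122 × 2.3219 = 403 + 283.2718 = 686.2718 ms.
≈ 686 ms.

686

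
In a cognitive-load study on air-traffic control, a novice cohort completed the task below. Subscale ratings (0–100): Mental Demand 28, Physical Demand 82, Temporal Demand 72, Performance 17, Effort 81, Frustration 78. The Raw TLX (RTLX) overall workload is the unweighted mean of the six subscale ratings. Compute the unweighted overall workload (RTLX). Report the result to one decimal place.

Sum of ratings = 28 + 82 + 72 + 17 + 81 + 78 = 358.
RTLX = 358 / 6 = 59.6667 ≈ 59.7.

59.7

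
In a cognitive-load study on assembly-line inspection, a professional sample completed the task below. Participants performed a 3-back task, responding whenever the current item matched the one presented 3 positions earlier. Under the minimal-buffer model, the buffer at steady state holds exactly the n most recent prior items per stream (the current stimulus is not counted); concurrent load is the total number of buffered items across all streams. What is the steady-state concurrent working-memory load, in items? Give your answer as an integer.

The buffer holds the 3 most recent prior items.
Steady-state concurrent load = 3 items.

3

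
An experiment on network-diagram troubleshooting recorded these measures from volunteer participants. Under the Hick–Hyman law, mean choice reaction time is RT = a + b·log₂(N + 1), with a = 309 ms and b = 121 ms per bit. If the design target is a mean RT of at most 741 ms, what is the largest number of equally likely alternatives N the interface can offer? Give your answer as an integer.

10

Set 309 + 121·log₂(N + 1) ≤ 741.
log₂(N + 1) ≤ (741 − 309) / 121 = 3.5702.
N + 1 ≤ 2^3.5702 = 11.8778.
N ≤ 10.8778, so the largest integer N is 10.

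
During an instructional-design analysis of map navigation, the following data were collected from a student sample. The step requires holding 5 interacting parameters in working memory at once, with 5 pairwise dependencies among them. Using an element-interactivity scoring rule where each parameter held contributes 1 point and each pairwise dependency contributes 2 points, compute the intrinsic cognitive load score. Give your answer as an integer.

15

Element contribution: 5 × 1 = 5.
Interaction contribution: 5 × 2 = 10.
Intrinsic load = 5 + 10 = 15.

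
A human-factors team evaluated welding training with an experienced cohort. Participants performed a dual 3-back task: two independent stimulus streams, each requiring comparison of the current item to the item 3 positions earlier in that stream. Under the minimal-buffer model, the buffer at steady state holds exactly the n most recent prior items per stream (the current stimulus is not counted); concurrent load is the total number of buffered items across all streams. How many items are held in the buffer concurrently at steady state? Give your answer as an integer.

6

Each stream's buffer holds its 3 most recent prior items.
Two independent streams: 2 × 3 = 6 buffered items at steady state.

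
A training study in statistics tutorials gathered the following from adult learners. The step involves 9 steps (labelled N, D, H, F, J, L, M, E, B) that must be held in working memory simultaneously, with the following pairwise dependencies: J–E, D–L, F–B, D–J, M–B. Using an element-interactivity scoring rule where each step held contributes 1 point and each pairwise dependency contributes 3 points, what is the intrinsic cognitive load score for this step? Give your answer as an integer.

24

Count of steps held simultaneously: 9.
Count of pairwise dependencies listed: 5.
Element contribution: 9 × 1 = 9.
Interaction contribution: 5 × 3 = 15.
Intrinsic load = 9 + 15 = 24.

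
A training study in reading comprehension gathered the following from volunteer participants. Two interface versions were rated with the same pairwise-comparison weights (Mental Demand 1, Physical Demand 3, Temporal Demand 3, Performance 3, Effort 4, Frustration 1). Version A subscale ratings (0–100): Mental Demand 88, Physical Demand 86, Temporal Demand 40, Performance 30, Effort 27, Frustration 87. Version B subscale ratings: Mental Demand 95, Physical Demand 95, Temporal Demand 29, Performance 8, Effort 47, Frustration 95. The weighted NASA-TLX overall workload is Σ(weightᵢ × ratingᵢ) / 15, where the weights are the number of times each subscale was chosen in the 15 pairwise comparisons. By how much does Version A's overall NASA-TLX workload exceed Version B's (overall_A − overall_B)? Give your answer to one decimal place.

-1.5

Version A weighted sum = 1·88 + 3·86 + 3·40 + 3·30 + 4·27 + 1·87 = 88 + 258 + 120 + 90 + 108 + 87 = 751; overall_A = 751/15 = 50.0667.
Version B weighted sum = 1·95 + 3·95 + 3·29 + 3·8 + 4·47 + 1·95 = 95 + 285 + 87 + 24 + 188 + 95 = 774; overall_B = 774/15 = 51.6000.
Difference = 50.0667 − 51.6000 = -1.5333 ≈ -1.5.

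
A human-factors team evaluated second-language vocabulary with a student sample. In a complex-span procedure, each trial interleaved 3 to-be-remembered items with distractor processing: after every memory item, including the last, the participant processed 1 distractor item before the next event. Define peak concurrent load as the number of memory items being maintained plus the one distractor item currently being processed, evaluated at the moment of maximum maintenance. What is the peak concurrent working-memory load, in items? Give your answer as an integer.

Maintenance is greatest during the distractor(s) after memory item 3: all 3 memory items are being held.
One distractor item is concurrently being processed.
Peak concurrent load = 3 + 1 = 4 items.

4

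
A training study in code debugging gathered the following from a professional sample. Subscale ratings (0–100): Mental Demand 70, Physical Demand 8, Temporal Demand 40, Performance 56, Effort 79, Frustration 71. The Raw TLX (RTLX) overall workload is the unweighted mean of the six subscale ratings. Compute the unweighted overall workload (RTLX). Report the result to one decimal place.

Sum of ratings = 70 + 8 + 40 + 56 + 79 + 71 = 324.
RTLX = 324 / 6 = 54.0000 ≈ 54.0.

54.0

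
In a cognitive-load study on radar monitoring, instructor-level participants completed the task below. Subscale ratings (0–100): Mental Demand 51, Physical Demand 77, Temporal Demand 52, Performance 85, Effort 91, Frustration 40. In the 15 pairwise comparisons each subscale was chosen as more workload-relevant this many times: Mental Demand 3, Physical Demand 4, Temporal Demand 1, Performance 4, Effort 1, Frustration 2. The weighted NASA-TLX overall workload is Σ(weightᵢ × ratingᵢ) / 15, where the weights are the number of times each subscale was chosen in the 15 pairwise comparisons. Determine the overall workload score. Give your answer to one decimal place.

The tallies are the weights (they sum to 15).
Weighted sum = 3·51 + 4·77 + 1·52 + 4·85 + 1·91 + 2·40
            = 153 + 308 + 52 + 340 + 91 + 80 = 1024.
Overall workload = 1024 / 15 = 68.2667 ≈ 68.3.

68.3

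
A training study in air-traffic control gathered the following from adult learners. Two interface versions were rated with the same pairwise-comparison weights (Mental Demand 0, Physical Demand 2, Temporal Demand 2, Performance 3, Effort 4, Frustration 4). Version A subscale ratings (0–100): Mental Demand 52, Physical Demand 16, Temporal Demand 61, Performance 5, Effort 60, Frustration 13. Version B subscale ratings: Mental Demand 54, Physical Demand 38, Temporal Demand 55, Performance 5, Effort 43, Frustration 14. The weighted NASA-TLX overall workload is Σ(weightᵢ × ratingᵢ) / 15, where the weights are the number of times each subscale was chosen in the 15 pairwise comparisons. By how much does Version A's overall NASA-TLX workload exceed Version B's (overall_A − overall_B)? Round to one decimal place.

2.1

Version A weighted sum = 0·52 + 2·16 + 2·61 + 3·5 + 4·60 + 4·13 = 0 + 32 + 122 + 15 + 240 + 52 = 461; overall_A = 461/15 = 30.7333.
Version B weighted sum = 0·54 + 2·38 + 2·55 + 3·5 + 4·43 + 4·14 = 0 + 76 + 110 + 15 + 172 + 56 = 429; overall_B = 429/15 = 28.6000.
Difference = 30.7333 − 28.6000 = 2.1333 ≈ 2.1.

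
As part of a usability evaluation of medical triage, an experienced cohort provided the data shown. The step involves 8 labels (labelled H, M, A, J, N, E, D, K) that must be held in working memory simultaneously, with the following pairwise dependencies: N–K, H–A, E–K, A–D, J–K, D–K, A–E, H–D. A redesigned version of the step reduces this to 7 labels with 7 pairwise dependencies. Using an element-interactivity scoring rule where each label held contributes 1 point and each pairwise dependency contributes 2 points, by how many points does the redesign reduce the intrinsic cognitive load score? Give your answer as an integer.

3

Original: 8 × 1 + 8 × 2 = 8 + 16 = 24.
Redesigned: 7 × 1 + 7 × 2 = 7 + 14 = 21.
Reduction = 24 − 21 = 3.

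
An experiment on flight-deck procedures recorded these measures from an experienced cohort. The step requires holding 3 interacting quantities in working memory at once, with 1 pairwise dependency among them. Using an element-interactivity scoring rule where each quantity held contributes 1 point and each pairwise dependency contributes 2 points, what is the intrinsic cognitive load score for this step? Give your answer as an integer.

5

Element contribution: 3 × 1 = 3.
Interaction contribution: 1 × 2 = 2.
Intrinsic load = 3 + 2 = 5.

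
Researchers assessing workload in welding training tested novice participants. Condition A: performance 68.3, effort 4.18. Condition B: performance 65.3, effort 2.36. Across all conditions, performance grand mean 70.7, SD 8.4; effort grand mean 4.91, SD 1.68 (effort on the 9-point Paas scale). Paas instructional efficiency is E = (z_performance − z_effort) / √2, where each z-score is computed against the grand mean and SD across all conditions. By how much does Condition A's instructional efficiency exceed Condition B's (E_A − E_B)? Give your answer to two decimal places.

Condition A: z_P = (68.3 − 70.7)/8.4 = -0.2857; z_E = (4.18 − 4.91)/1.68 = -0.4345; E_A = (-0.2857 − (-0.4345))/√2 = 0.1052.
Condition B: z_P = (65.3 − 70.7)/8.4 = -0.6429; z_E = (2.36 − 4.91)/1.68 = -1.5179; E_B = (-0.6429 − (-1.5179))/√2 = 0.6187.
E_A − E_B = 0.1052 − 0.6187 = -0.5135 ≈ -0.51.

-0.51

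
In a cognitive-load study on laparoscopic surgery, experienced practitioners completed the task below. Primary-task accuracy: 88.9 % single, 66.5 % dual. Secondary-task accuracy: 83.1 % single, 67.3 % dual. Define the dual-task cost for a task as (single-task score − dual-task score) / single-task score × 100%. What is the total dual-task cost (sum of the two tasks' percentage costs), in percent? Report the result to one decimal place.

Primary cost = (88.9 − 66.5) / 88.9 × 100% = 25.1969%.
Secondary cost = (83.1 − 67.3) / 83.1 × 100% = 19.0132%.
Total = 25.1969% + 19.0132% = 44.2101% ≈ 44.2%.

44.2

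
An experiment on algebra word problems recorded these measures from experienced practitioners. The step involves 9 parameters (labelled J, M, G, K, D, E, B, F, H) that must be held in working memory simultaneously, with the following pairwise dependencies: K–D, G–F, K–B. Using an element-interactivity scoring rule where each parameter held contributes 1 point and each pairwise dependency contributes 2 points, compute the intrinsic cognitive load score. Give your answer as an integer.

15

Count of parameters held simultaneously: 9.
Count of pairwise dependencies listed: 3.
Element contribution: 9 × 1 = 9.
Interaction contribution: 3 × 2 = 6.
Intrinsic load = 9 + 6 = 15.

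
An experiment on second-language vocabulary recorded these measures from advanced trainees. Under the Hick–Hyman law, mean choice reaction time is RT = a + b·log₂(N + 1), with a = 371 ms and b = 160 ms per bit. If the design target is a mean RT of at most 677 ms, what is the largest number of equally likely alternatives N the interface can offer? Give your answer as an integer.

Set 371 + 160·log₂(N + 1) ≤ 677.
log₂(N + 1) ≤ (677 − 371) / 160 = 1.9125.
N + 1 ≤ 2^1.9125 = 3.7646.
N ≤ 2.7646, so the largest integer N is 2.

2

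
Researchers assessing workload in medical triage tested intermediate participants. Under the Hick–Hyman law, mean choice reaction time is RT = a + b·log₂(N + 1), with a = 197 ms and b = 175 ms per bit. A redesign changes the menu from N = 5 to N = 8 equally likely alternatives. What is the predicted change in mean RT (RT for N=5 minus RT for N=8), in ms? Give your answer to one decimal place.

-102.4

RT(5) = 197 + 175·log₂(6) = 197 + 175·2.5850 = 649.3750 ms.
RT(8) = 197 + 175·log₂(9) = 197 + 175·3.1699 = 751.7325 ms.
Difference = 649.3750 − 751.7325 = -102.3575 ≈ -102.4 ms.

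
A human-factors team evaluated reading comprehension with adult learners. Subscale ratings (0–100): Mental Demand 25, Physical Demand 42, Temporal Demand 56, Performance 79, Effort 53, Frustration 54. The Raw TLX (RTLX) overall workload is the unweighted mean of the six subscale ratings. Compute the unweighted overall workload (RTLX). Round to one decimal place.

Sum of ratings = 25 + 42 + 56 + 79 + 53 + 54 = 309.
RTLX = 309 / 6 = 51.5000 ≈ 51.5.

51.5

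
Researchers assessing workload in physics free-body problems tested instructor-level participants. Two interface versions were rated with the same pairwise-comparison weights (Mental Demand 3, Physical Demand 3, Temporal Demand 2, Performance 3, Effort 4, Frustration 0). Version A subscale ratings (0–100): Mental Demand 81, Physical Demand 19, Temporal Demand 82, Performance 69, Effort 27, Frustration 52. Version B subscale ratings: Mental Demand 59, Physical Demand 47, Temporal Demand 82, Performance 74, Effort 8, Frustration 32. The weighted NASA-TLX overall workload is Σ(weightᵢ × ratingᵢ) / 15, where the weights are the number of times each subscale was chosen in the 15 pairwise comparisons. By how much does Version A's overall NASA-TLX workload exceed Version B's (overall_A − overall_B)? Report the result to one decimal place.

Version A weighted sum = 3·81 + 3·19 + 2·82 + 3·69 + 4·27 + 0·52 = 243 + 57 + 164 + 207 + 108 + 0 = 779; overall_A = 779/15 = 51.9333.
Version B weighted sum = 3·59 + 3·47 + 2·82 + 3·74 + 4·8 + 0·32 = 177 + 141 + 164 + 222 + 32 + 0 = 736; overall_B = 736/15 = 49.0667.
Difference = 51.9333 − 49.0667 = 2.8666 ≈ 2.9.

2.9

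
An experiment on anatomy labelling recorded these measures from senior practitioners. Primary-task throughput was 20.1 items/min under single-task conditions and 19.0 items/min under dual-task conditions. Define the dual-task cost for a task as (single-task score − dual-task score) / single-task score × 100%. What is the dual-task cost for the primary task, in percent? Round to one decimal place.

5.5

Cost = (20.1 − 19.0) / 20.1 × 100%
     = 1.1000 / 20.1 × 100% = 5.4726%.
≈ 5.5%.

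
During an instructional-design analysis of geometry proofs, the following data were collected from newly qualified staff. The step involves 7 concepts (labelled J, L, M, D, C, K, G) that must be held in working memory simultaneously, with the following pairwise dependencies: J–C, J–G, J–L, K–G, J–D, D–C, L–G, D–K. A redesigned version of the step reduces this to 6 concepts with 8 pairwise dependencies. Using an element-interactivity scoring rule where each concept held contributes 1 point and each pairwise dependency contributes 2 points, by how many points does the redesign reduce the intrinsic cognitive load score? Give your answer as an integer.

1

Original: 7 × 1 + 8 × 2 = 7 + 16 = 23.
Redesigned: 6 × 1 + 8 × 2 = 6 + 16 = 22.
Reduction = 23 − 22 = 1.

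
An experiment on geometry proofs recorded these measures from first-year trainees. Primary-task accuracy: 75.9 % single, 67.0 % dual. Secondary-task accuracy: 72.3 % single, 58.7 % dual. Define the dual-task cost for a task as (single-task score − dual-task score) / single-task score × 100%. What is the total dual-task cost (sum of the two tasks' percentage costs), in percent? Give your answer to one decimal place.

Primary cost = (75.9 − 67.0) / 75.9 × 100% = 11.7260%.
Secondary cost = (72.3 − 58.7) / 72.3 × 100% = 18.8105%.
Total = 11.7260% + 18.8105% = 30.5365% ≈ 30.5%.

30.5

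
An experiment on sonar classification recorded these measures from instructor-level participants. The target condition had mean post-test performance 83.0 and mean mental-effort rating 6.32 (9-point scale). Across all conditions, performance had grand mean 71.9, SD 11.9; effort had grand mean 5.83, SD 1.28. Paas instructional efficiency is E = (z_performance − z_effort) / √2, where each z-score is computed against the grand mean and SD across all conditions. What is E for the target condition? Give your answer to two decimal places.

z_performance = (83.0 − 71.9) / 11.9 = 11.1000 / 11.9 = 0.9328.
z_effort = (6.32 − 5.83) / 1.28 = 0.4900 / 1.28 = 0.3828.
z_P − z_E = 0.9328 − 0.3828 = 0.5500.
E = 0.5500 / √2 = 0.5500 / 1.41421 = 0.3889 ≈ 0.39.

0.39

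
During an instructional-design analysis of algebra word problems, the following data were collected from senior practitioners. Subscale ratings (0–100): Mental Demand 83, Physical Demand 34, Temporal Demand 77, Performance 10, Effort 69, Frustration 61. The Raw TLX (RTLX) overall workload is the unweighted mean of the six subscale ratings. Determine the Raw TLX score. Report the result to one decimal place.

55.7

Sum of ratings = 83 + 34 + 77 + 10 + 69 + 61 = 334.
RTLX = 334 / 6 = 55.6667 ≈ 55.7.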